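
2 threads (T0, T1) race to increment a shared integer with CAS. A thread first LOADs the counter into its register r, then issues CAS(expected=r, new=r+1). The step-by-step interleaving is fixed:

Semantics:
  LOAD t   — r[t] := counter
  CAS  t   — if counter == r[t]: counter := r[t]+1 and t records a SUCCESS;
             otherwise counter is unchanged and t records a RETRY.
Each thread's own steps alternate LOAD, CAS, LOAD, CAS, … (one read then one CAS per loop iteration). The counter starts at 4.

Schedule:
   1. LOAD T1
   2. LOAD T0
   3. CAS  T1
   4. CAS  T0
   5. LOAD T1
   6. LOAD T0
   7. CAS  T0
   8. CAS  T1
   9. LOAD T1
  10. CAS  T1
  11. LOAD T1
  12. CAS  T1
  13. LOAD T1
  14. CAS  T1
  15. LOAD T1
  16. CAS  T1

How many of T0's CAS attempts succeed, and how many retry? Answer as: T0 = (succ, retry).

T0 = (1, 1)

[1] T1.load  rd  (counter 4, T1.r 4)
[2] T0.load  rd  (counter 4, T0.r 4)
[3] T1.cas  hit  (counter 5, T1.r 4)
[4] T0.cas  miss  (counter 5, T0.r 4)
[5] T1.load  rd  (counter 5, T1.r 5)
[6] T0.load  rd  (counter 5, T0.r 5)
[7] T0.cas  hit  (counter 6, T0.r 5)
[8] T1.cas  miss  (counter 6, T1.r 5)
[9] T1.load  rd  (counter 6, T1.r 6)
[10] T1.cas  hit  (counter 7, T1.r 6)
[11] T1.load  rd  (counter 7, T1.r 7)
[12] T1.cas  hit  (counter 8, T1.r 7)
[13] T1.load  rd  (counter 8, T1.r 8)
[14] T1.cas  hit  (counter 9, T1.r 8)
[15] T1.load  rd  (counter 9, T1.r 9)
[16] T1.cas  hit  (counter 10, T1.r 9)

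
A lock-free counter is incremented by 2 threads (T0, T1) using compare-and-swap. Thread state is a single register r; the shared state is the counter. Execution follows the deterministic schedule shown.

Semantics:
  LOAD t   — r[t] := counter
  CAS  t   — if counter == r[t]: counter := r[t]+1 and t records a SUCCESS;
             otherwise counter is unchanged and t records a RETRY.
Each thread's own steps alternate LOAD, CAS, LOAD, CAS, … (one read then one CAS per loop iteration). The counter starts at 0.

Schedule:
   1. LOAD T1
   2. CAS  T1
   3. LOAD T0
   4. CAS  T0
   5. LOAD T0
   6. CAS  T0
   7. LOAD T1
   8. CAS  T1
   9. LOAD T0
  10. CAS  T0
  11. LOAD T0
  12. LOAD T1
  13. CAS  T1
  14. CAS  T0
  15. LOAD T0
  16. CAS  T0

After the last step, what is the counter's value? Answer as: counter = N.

counter = 7

1. LOAD T1 → mem=0 r[T1]=0 [LOAD]
2. CAS T1 → mem=1 r[T1]=0 [OK]
3. LOAD T0 → mem=1 r[T0]=1 [LOAD]
4. CAS T0 → mem=2 r[T0]=1 [OK]
5. LOAD T0 → mem=2 r[T0]=2 [LOAD]
6. CAS T0 → mem=3 r[T0]=2 [OK]
7. LOAD T1 → mem=3 r[T1]=3 [LOAD]
8. CAS T1 → mem=4 r[T1]=3 [OK]
9. LOAD T0 → mem=4 r[T0]=4 [LOAD]
10. CAS T0 → mem=5 r[T0]=4 [OK]
11. LOAD T0 → mem=5 r[T0]=5 [LOAD]
12. LOAD T1 → mem=5 r[T1]=5 [LOAD]
13. CAS T1 → mem=6 r[T1]=5 [OK]
14. CAS T0 → mem=6 r[T0]=5 [RETRY]
15. LOAD T0 → mem=6 r[T0]=6 [LOAD]
16. CAS T0 → mem=7 r[T0]=6 [OK]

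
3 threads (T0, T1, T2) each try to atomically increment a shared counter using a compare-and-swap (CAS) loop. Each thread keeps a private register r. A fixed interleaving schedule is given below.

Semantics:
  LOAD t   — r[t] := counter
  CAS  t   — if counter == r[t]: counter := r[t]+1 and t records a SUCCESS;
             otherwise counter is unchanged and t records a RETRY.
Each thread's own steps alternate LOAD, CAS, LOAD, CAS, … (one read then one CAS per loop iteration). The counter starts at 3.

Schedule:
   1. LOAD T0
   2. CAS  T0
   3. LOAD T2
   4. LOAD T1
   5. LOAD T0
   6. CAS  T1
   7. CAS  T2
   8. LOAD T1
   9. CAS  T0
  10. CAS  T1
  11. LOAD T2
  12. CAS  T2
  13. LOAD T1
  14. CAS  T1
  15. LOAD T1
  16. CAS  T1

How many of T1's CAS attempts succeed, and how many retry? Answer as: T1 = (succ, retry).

[1] T0.load  rd  (counter 3, T0.r 3)
[2] T0.cas  hit  (counter 4, T0.r 3)
[3] T2.load  rd  (counter 4, T2.r 4)
[4] T1.load  rd  (counter 4, T1.r 4)
[5] T0.load  rd  (counter 4, T0.r 4)
[6] T1.cas  hit  (counter 5, T1.r 4)
[7] T2.cas  miss  (counter 5, T2.r 4)
[8] T1.load  rd  (counter 5, T1.r 5)
[9] T0.cas  miss  (counter 5, T0.r 4)
[10] T1.cas  hit  (counter 6, T1.r 5)
[11] T2.load  rd  (counter 6, T2.r 6)
[12] T2.cas  hit  (counter 7, T2.r 6)
[13] T1.load  rd  (counter 7, T1.r 7)
[14] T1.cas  hit  (counter 8, T1.r 7)
[15] T1.load  rd  (counter 8, T1.r 8)
[16] T1.cas  hit  (counter 9, T1.r 8)

T1 = (4, 0)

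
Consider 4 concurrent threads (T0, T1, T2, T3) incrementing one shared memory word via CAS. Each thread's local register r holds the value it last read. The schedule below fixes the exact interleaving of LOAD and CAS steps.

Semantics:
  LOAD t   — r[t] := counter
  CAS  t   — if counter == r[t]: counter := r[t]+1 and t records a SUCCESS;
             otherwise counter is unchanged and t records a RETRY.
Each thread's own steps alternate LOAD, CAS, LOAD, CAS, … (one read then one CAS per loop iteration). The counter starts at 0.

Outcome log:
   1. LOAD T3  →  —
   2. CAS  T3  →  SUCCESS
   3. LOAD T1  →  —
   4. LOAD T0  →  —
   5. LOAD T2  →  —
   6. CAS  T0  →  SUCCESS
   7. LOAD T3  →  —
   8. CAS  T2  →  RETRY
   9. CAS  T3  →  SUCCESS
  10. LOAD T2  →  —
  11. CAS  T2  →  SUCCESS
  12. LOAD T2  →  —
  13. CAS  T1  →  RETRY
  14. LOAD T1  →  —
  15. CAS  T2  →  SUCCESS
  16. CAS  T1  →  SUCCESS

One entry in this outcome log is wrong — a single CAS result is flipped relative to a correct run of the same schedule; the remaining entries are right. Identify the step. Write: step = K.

Correct run:
1. LOAD T3 → mem=0 r[T3]=0 [LOAD]
2. CAS T3 → mem=1 r[T3]=0 [OK]
3. LOAD T1 → mem=1 r[T1]=1 [LOAD]
4. LOAD T0 → mem=1 r[T0]=1 [LOAD]
5. LOAD T2 → mem=1 r[T2]=1 [LOAD]
6. CAS T0 → mem=2 r[T0]=1 [OK]
7. LOAD T3 → mem=2 r[T3]=2 [LOAD]
8. CAS T2 → mem=2 r[T2]=1 [RETRY]
9. CAS T3 → mem=3 r[T3]=2 [OK]
10. LOAD T2 → mem=3 r[T2]=3 [LOAD]
11. CAS T2 → mem=4 r[T2]=3 [OK]
12. LOAD T2 → mem=4 r[T2]=4 [LOAD]
13. CAS T1 → mem=4 r[T1]=1 [RETRY]
14. LOAD T1 → mem=4 r[T1]=4 [LOAD]
15. CAS T2 → mem=5 r[T2]=4 [OK]
16. CAS T1 → mem=5 r[T1]=4 [RETRY]
Flip is step 16.

step = 16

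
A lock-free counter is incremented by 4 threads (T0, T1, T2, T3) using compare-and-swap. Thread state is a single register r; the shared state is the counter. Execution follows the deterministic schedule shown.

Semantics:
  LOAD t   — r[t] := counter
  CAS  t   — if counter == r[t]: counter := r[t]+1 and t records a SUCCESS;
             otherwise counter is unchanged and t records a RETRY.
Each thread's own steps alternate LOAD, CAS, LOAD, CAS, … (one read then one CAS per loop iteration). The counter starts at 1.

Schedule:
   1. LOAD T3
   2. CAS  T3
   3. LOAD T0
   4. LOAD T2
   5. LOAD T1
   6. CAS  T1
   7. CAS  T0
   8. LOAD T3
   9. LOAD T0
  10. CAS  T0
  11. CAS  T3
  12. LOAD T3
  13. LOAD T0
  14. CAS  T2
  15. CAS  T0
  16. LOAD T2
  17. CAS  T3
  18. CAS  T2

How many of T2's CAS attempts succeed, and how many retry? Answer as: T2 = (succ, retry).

T2 = (1, 1)

1. LOAD T3 → mem=1 r[T3]=1 [LOAD]
2. CAS T3 → mem=2 r[T3]=1 [OK]
3. LOAD T0 → mem=2 r[T0]=2 [LOAD]
4. LOAD T2 → mem=2 r[T2]=2 [LOAD]
5. LOAD T1 → mem=2 r[T1]=2 [LOAD]
6. CAS T1 → mem=3 r[T1]=2 [OK]
7. CAS T0 → mem=3 r[T0]=2 [RETRY]
8. LOAD T3 → mem=3 r[T3]=3 [LOAD]
9. LOAD T0 → mem=3 r[T0]=3 [LOAD]
10. CAS T0 → mem=4 r[T0]=3 [OK]
11. CAS T3 → mem=4 r[T3]=3 [RETRY]
12. LOAD T3 → mem=4 r[T3]=4 [LOAD]
13. LOAD T0 → mem=4 r[T0]=4 [LOAD]
14. CAS T2 → mem=4 r[T2]=2 [RETRY]
15. CAS T0 → mem=5 r[T0]=4 [OK]
16. LOAD T2 → mem=5 r[T2]=5 [LOAD]
17. CAS T3 → mem=5 r[T3]=4 [RETRY]
18. CAS T2 → mem=6 r[T2]=5 [OK]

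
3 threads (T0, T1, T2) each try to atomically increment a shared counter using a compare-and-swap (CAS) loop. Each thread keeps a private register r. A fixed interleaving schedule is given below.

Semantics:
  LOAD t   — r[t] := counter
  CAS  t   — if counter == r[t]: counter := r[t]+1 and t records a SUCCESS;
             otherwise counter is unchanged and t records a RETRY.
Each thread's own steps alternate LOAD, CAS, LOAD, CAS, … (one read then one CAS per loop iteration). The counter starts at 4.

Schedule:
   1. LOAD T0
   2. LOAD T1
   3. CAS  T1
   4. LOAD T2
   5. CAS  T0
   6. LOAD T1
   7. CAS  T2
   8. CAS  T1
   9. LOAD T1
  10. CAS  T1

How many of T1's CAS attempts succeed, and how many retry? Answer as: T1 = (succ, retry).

[1] T0.load  rd  (counter 4, T0.r 4)
[2] T1.load  rd  (counter 4, T1.r 4)
[3] T1.cas  hit  (counter 5, T1.r 4)
[4] T2.load  rd  (counter 5, T2.r 5)
[5] T0.cas  miss  (counter 5, T0.r 4)
[6] T1.load  rd  (counter 5, T1.r 5)
[7] T2.cas  hit  (counter 6, T2.r 5)
[8] T1.cas  miss  (counter 6, T1.r 5)
[9] T1.load  rd  (counter 6, T1.r 6)
[10] T1.cas  hit  (counter 7, T1.r 6)

T1 = (2, 1)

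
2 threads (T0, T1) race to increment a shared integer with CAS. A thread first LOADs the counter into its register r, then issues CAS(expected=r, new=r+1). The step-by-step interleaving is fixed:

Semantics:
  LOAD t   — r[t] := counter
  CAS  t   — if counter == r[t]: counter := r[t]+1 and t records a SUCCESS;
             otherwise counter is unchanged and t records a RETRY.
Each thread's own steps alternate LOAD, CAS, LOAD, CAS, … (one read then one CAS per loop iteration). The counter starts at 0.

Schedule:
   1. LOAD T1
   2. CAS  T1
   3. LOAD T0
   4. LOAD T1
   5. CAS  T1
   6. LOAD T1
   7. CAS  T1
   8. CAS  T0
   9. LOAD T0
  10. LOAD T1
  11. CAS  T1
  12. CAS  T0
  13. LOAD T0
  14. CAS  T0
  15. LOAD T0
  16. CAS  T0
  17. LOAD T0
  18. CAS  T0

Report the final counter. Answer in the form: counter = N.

counter = 7

1. LOAD T1 → mem=0 r[T1]=0 [LOAD]
2. CAS T1 → mem=1 r[T1]=0 [OK]
3. LOAD T0 → mem=1 r[T0]=1 [LOAD]
4. LOAD T1 → mem=1 r[T1]=1 [LOAD]
5. CAS T1 → mem=2 r[T1]=1 [OK]
6. LOAD T1 → mem=2 r[T1]=2 [LOAD]
7. CAS T1 → mem=3 r[T1]=2 [OK]
8. CAS T0 → mem=3 r[T0]=1 [RETRY]
9. LOAD T0 → mem=3 r[T0]=3 [LOAD]
10. LOAD T1 → mem=3 r[T1]=3 [LOAD]
11. CAS T1 → mem=4 r[T1]=3 [OK]
12. CAS T0 → mem=4 r[T0]=3 [RETRY]
13. LOAD T0 → mem=4 r[T0]=4 [LOAD]
14. CAS T0 → mem=5 r[T0]=4 [OK]
15. LOAD T0 → mem=5 r[T0]=5 [LOAD]
16. CAS T0 → mem=6 r[T0]=5 [OK]
17. LOAD T0 → mem=6 r[T0]=6 [LOAD]
18. CAS T0 → mem=7 r[T0]=6 [OK]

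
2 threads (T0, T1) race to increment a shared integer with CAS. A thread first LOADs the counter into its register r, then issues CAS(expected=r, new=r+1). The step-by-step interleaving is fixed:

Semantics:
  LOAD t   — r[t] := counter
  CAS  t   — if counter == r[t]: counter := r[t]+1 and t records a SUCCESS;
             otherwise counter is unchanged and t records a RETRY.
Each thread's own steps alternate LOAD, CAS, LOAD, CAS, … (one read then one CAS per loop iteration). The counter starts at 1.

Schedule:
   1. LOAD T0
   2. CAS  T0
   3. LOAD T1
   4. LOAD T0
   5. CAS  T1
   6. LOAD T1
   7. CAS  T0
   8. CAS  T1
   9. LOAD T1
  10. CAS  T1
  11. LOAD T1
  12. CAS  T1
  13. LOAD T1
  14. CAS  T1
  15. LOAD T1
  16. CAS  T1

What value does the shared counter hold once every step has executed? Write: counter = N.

counter = 8

   1) LOAD T0:  M=1  r_T0=1
   2) CAS  T0:  M=2  r_T0=1 ✓
   3) LOAD T1:  M=2  r_T1=2
   4) LOAD T0:  M=2  r_T0=2
   5) CAS  T1:  M=3  r_T1=2 ✓
   6) LOAD T1:  M=3  r_T1=3
   7) CAS  T0:  M=3  r_T0=2 ✗
   8) CAS  T1:  M=4  r_T1=3 ✓
   9) LOAD T1:  M=4  r_T1=4
  10) CAS  T1:  M=5  r_T1=4 ✓
  11) LOAD T1:  M=5  r_T1=5
  12) CAS  T1:  M=6  r_T1=5 ✓
  13) LOAD T1:  M=6  r_T1=6
  14) CAS  T1:  M=7  r_T1=6 ✓
  15) LOAD T1:  M=7  r_T1=7
  16) CAS  T1:  M=8  r_T1=7 ✓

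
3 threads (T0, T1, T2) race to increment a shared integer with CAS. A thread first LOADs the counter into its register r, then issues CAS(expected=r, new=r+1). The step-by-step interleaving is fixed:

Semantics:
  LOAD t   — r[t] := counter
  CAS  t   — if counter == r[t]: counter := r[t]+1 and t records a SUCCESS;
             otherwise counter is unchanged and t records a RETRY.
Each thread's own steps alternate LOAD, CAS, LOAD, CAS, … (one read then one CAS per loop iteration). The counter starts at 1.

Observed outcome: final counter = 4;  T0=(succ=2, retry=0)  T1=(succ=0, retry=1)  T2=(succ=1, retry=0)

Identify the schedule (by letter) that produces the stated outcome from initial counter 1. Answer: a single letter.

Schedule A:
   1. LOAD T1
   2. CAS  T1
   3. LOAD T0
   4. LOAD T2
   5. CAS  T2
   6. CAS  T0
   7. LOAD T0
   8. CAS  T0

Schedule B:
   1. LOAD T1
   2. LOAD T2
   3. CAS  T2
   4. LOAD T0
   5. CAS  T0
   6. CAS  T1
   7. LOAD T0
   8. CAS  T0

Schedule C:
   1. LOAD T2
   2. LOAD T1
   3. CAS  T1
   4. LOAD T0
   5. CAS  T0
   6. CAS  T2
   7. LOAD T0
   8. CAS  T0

B

Tracing schedule B:
T1 LOAD — after: cnt=1, r=1 — load
T2 LOAD — after: cnt=1, r=1 — load
T2 CAS — after: cnt=2, r=1 — ok
T0 LOAD — after: cnt=2, r=2 — load
T0 CAS — after: cnt=3, r=2 — ok
T1 CAS — after: cnt=3, r=1 — retry
T0 LOAD — after: cnt=3, r=3 — load
T0 CAS — after: cnt=4, r=3 — ok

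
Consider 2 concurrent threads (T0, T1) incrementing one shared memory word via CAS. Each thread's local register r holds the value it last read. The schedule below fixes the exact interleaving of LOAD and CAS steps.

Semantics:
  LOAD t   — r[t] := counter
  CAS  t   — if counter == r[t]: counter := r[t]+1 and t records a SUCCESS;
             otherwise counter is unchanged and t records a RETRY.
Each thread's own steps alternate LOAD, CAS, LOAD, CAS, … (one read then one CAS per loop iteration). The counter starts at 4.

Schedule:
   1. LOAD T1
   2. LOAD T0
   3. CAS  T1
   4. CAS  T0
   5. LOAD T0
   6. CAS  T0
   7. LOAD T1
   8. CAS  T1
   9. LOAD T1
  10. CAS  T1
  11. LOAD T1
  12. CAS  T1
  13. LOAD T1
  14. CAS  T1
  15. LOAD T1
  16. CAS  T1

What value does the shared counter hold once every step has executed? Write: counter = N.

#1 T1 reads 4
#2 T0 reads 4
#3 T1 CAS(4→5) writes; counter now 5
#4 T0 CAS(4→5) fails; counter now 5
#5 T0 reads 5
#6 T0 CAS(5→6) writes; counter now 6
#7 T1 reads 6
#8 T1 CAS(6→7) writes; counter now 7
#9 T1 reads 7
#10 T1 CAS(7→8) writes; counter now 8
#11 T1 reads 8
#12 T1 CAS(8→9) writes; counter now 9
#13 T1 reads 9
#14 T1 CAS(9→10) writes; counter now 10
#15 T1 reads 10
#16 T1 CAS(10→11) writes; counter now 11

counter = 11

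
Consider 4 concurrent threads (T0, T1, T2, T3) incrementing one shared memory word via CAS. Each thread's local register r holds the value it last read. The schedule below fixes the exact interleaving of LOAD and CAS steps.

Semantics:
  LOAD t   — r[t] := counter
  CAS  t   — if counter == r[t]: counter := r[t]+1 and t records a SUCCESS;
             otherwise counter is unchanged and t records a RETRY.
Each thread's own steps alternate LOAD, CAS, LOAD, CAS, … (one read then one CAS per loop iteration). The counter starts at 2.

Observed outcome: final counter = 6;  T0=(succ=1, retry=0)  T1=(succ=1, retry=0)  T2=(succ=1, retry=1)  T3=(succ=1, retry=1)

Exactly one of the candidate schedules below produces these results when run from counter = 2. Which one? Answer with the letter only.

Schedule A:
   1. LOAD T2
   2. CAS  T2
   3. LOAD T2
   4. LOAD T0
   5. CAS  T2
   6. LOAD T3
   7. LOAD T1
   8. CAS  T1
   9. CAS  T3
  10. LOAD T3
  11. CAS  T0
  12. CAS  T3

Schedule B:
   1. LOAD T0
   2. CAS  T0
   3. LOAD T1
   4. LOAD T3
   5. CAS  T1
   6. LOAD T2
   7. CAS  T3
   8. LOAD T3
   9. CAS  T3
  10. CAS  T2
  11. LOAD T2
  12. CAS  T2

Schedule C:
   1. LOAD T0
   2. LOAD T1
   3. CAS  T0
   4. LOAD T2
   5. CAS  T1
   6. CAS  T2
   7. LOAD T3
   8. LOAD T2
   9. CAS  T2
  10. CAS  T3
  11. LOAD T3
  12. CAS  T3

Tracing schedule B:
#1 T0 reads 2
#2 T0 CAS(2→3) writes; counter now 3
#3 T1 reads 3
#4 T3 reads 3
#5 T1 CAS(3→4) writes; counter now 4
#6 T2 reads 4
#7 T3 CAS(3→4) fails; counter now 4
#8 T3 reads 4
#9 T3 CAS(4→5) writes; counter now 5
#10 T2 CAS(4→5) fails; counter now 5
#11 T2 reads 5
#12 T2 CAS(5→6) writes; counter now 6

B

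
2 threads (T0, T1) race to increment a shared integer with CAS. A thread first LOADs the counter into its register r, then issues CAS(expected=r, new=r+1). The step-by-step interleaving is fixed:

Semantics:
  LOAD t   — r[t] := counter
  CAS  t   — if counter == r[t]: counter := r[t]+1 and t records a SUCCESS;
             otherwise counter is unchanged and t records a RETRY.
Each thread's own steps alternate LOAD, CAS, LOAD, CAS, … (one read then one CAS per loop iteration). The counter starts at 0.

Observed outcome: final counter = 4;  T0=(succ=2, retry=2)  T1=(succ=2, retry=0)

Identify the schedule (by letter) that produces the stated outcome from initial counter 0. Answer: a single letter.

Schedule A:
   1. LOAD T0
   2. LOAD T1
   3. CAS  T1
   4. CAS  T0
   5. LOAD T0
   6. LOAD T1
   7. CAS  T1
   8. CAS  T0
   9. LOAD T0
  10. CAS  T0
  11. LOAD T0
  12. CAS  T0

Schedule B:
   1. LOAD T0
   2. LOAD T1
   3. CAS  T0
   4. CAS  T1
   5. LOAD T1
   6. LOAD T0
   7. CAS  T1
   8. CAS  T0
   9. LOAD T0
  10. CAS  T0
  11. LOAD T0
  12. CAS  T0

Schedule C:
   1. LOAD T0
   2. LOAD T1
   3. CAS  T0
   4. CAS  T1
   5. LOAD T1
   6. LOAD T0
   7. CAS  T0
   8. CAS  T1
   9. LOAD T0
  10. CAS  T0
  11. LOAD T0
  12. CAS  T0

A

Simulating candidate A:
[1] T0.load  rd  (counter 0, T0.r 0)
[2] T1.load  rd  (counter 0, T1.r 0)
[3] T1.cas  hit  (counter 1, T1.r 0)
[4] T0.cas  miss  (counter 1, T0.r 0)
[5] T0.load  rd  (counter 1, T0.r 1)
[6] T1.load  rd  (counter 1, T1.r 1)
[7] T1.cas  hit  (counter 2, T1.r 1)
[8] T0.cas  miss  (counter 2, T0.r 1)
[9] T0.load  rd  (counter 2, T0.r 2)
[10] T0.cas  hit  (counter 3, T0.r 2)
[11] T0.load  rd  (counter 3, T0.r 3)
[12] T0.cas  hit  (counter 4, T0.r 3)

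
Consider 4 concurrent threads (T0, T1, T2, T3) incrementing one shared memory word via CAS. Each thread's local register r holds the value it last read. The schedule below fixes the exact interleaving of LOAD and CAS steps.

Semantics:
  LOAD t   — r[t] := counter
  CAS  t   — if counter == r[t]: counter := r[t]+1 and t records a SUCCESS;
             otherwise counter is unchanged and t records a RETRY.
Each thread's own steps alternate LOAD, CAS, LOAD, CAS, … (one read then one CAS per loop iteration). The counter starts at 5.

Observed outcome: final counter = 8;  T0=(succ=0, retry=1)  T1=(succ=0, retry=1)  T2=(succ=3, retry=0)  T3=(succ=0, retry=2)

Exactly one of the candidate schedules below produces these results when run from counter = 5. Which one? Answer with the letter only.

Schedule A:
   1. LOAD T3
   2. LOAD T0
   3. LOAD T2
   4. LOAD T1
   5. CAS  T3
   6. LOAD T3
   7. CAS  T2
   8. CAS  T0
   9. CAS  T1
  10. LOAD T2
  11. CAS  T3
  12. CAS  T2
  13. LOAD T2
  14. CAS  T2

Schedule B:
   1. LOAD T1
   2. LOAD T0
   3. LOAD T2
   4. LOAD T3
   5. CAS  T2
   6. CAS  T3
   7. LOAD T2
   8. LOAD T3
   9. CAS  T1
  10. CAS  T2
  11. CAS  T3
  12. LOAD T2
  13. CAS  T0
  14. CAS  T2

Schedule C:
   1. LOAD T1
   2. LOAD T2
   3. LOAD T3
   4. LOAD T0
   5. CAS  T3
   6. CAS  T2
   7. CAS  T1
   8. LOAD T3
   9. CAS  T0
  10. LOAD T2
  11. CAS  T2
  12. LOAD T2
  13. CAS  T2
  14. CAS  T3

B

Simulating candidate B:
step 1: T1 LOAD ⇒ load; ctr=5 reg=5
step 2: T0 LOAD ⇒ load; ctr=5 reg=5
step 3: T2 LOAD ⇒ load; ctr=5 reg=5
step 4: T3 LOAD ⇒ load; ctr=5 reg=5
step 5: T2 CAS ⇒ ok; ctr=6 reg=5
step 6: T3 CAS ⇒ retry; ctr=6 reg=5
step 7: T2 LOAD ⇒ load; ctr=6 reg=6
step 8: T3 LOAD ⇒ load; ctr=6 reg=6
step 9: T1 CAS ⇒ retry; ctr=6 reg=5
step 10: T2 CAS ⇒ ok; ctr=7 reg=6
step 11: T3 CAS ⇒ retry; ctr=7 reg=6
step 12: T2 LOAD ⇒ load; ctr=7 reg=7
step 13: T0 CAS ⇒ retry; ctr=7 reg=5
step 14: T2 CAS ⇒ ok; ctr=8 reg=7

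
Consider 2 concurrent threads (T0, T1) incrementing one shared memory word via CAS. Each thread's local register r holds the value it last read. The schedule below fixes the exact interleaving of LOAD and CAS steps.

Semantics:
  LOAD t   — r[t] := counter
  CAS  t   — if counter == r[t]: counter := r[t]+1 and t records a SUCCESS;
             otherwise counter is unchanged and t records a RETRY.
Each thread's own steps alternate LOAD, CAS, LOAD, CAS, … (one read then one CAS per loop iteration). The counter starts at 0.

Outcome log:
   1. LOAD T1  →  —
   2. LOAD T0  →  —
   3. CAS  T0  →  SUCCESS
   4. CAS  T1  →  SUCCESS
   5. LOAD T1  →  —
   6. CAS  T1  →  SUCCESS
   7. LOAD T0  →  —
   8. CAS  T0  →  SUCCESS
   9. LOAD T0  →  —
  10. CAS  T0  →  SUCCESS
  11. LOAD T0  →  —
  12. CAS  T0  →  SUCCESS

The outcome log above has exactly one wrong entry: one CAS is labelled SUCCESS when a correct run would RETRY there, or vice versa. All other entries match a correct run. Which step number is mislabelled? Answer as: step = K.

Reference trace:
T1 LOAD — after: cnt=0, r=0 — load
T0 LOAD — after: cnt=0, r=0 — load
T0 CAS — after: cnt=1, r=0 — ok
T1 CAS — after: cnt=1, r=0 — retry
T1 LOAD — after: cnt=1, r=1 — load
T1 CAS — after: cnt=2, r=1 — ok
T0 LOAD — after: cnt=2, r=2 — load
T0 CAS — after: cnt=3, r=2 — ok
T0 LOAD — after: cnt=3, r=3 — load
T0 CAS — after: cnt=4, r=3 — ok
T0 LOAD — after: cnt=4, r=4 — load
T0 CAS — after: cnt=5, r=4 — ok
Log disagrees first at step 4.

step = 4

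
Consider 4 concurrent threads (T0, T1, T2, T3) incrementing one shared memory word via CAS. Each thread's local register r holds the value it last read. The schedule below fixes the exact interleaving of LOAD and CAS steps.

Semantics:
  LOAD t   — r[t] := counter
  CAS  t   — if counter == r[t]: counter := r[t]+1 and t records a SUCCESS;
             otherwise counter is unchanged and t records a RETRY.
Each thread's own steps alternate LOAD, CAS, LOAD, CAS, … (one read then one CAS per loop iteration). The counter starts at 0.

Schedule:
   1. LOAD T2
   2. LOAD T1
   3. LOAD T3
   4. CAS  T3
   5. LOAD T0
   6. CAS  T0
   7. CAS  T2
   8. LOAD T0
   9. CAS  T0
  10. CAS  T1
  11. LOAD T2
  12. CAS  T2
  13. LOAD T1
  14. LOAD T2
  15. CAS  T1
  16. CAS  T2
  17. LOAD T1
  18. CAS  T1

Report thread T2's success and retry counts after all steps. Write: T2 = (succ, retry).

step 1: T2 LOAD ⇒ load; ctr=0 reg=0
step 2: T1 LOAD ⇒ load; ctr=0 reg=0
step 3: T3 LOAD ⇒ load; ctr=0 reg=0
step 4: T3 CAS ⇒ ok; ctr=1 reg=0
step 5: T0 LOAD ⇒ load; ctr=1 reg=1
step 6: T0 CAS ⇒ ok; ctr=2 reg=1
step 7: T2 CAS ⇒ retry; ctr=2 reg=0
step 8: T0 LOAD ⇒ load; ctr=2 reg=2
step 9: T0 CAS ⇒ ok; ctr=3 reg=2
step 10: T1 CAS ⇒ retry; ctr=3 reg=0
step 11: T2 LOAD ⇒ load; ctr=3 reg=3
step 12: T2 CAS ⇒ ok; ctr=4 reg=3
step 13: T1 LOAD ⇒ load; ctr=4 reg=4
step 14: T2 LOAD ⇒ load; ctr=4 reg=4
step 15: T1 CAS ⇒ ok; ctr=5 reg=4
step 16: T2 CAS ⇒ retry; ctr=5 reg=4
step 17: T1 LOAD ⇒ load; ctr=5 reg=5
step 18: T1 CAS ⇒ ok; ctr=6 reg=5

T2 = (1, 2)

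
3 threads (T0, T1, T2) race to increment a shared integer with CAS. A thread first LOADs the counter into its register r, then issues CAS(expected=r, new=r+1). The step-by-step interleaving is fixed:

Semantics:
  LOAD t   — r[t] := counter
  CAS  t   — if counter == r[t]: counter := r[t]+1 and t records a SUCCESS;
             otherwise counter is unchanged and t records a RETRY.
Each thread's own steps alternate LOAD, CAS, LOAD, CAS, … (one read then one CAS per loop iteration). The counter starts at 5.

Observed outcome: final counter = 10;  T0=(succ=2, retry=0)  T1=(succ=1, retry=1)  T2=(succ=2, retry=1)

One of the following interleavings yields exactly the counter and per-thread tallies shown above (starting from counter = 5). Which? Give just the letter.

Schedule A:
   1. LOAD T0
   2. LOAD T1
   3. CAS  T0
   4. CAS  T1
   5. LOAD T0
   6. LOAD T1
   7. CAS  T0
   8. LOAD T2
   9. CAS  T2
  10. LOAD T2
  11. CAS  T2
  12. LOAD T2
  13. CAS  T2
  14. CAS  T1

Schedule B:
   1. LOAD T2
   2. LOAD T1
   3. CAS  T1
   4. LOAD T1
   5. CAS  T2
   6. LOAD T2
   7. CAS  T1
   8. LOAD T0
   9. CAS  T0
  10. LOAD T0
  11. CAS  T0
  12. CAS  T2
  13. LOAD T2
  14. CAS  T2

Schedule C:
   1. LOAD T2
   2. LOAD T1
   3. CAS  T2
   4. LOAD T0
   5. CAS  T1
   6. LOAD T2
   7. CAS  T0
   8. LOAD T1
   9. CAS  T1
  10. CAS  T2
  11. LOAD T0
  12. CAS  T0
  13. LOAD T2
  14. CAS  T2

C

Simulating candidate C:
1. LOAD T2 → mem=5 r[T2]=5 [LOAD]
2. LOAD T1 → mem=5 r[T1]=5 [LOAD]
3. CAS T2 → mem=6 r[T2]=5 [OK]
4. LOAD T0 → mem=6 r[T0]=6 [LOAD]
5. CAS T1 → mem=6 r[T1]=5 [RETRY]
6. LOAD T2 → mem=6 r[T2]=6 [LOAD]
7. CAS T0 → mem=7 r[T0]=6 [OK]
8. LOAD T1 → mem=7 r[T1]=7 [LOAD]
9. CAS T1 → mem=8 r[T1]=7 [OK]
10. CAS T2 → mem=8 r[T2]=6 [RETRY]
11. LOAD T0 → mem=8 r[T0]=8 [LOAD]
12. CAS T0 → mem=9 r[T0]=8 [OK]
13. LOAD T2 → mem=9 r[T2]=9 [LOAD]
14. CAS T2 → mem=10 r[T2]=9 [OK]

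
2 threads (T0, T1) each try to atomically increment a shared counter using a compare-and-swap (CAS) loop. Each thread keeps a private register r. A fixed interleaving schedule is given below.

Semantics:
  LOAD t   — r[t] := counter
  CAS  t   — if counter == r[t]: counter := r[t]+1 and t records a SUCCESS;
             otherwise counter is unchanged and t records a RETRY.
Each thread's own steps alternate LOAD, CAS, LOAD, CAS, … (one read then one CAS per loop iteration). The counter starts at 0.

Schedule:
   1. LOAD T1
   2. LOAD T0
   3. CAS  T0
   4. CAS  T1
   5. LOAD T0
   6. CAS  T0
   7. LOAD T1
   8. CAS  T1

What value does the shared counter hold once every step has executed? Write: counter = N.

1. LOAD T1 → mem=0 r[T1]=0 [LOAD]
2. LOAD T0 → mem=0 r[T0]=0 [LOAD]
3. CAS T0 → mem=1 r[T0]=0 [OK]
4. CAS T1 → mem=1 r[T1]=0 [RETRY]
5. LOAD T0 → mem=1 r[T0]=1 [LOAD]
6. CAS T0 → mem=2 r[T0]=1 [OK]
7. LOAD T1 → mem=2 r[T1]=2 [LOAD]
8. CAS T1 → mem=3 r[T1]=2 [OK]

counter = 3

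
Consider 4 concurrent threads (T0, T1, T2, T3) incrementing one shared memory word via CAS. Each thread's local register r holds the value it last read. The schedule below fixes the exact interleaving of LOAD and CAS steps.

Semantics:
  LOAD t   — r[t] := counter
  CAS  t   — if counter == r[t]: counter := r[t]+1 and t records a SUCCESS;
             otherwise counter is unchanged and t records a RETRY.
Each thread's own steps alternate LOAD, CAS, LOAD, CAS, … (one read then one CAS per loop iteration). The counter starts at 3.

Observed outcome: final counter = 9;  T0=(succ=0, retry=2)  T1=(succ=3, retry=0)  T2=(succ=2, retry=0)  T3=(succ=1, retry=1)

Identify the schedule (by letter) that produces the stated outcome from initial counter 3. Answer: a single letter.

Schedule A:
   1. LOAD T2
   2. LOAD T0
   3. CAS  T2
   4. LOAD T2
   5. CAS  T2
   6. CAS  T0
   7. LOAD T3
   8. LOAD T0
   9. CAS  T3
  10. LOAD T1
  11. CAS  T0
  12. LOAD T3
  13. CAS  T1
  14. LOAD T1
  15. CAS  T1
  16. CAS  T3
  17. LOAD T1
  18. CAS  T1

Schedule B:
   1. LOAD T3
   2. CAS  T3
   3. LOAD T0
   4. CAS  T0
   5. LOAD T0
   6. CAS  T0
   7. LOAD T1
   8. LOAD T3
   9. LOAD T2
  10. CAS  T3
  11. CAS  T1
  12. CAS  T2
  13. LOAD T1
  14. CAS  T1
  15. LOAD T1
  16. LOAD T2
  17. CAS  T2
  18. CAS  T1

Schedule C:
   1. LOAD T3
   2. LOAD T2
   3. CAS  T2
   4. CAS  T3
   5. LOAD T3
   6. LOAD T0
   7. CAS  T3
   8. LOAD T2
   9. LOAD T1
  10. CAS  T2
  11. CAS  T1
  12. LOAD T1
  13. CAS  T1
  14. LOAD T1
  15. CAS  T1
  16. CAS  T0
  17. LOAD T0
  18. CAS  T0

Simulating candidate A:
[1] T2.load  rd  (counter 3, T2.r 3)
[2] T0.load  rd  (counter 3, T0.r 3)
[3] T2.cas  hit  (counter 4, T2.r 3)
[4] T2.load  rd  (counter 4, T2.r 4)
[5] T2.cas  hit  (counter 5, T2.r 4)
[6] T0.cas  miss  (counter 5, T0.r 3)
[7] T3.load  rd  (counter 5, T3.r 5)
[8] T0.load  rd  (counter 5, T0.r 5)
[9] T3.cas  hit  (counter 6, T3.r 5)
[10] T1.load  rd  (counter 6, T1.r 6)
[11] T0.cas  miss  (counter 6, T0.r 5)
[12] T3.load  rd  (counter 6, T3.r 6)
[13] T1.cas  hit  (counter 7, T1.r 6)
[14] T1.load  rd  (counter 7, T1.r 7)
[15] T1.cas  hit  (counter 8, T1.r 7)
[16] T3.cas  miss  (counter 8, T3.r 6)
[17] T1.load  rd  (counter 8, T1.r 8)
[18] T1.cas  hit  (counter 9, T1.r 8)

A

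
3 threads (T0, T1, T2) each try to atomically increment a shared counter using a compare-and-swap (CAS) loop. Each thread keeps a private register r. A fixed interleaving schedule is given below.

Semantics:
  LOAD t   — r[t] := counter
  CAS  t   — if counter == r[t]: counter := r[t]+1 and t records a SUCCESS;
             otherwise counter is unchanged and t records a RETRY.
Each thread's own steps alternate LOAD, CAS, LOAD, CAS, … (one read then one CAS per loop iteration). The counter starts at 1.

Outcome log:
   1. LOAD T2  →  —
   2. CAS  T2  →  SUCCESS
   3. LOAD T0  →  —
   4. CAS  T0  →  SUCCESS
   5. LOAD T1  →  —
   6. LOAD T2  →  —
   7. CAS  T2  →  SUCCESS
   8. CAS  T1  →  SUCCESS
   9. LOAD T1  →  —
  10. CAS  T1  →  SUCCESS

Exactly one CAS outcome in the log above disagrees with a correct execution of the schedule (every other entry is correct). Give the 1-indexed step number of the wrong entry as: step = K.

Reference trace:
1. LOAD T2 → mem=1 r[T2]=1 [LOAD]
2. CAS T2 → mem=2 r[T2]=1 [OK]
3. LOAD T0 → mem=2 r[T0]=2 [LOAD]
4. CAS T0 → mem=3 r[T0]=2 [OK]
5. LOAD T1 → mem=3 r[T1]=3 [LOAD]
6. LOAD T2 → mem=3 r[T2]=3 [LOAD]
7. CAS T2 → mem=4 r[T2]=3 [OK]
8. CAS T1 → mem=4 r[T1]=3 [RETRY]
9. LOAD T1 → mem=4 r[T1]=4 [LOAD]
10. CAS T1 → mem=5 r[T1]=4 [OK]
Mismatch at 8.

step = 8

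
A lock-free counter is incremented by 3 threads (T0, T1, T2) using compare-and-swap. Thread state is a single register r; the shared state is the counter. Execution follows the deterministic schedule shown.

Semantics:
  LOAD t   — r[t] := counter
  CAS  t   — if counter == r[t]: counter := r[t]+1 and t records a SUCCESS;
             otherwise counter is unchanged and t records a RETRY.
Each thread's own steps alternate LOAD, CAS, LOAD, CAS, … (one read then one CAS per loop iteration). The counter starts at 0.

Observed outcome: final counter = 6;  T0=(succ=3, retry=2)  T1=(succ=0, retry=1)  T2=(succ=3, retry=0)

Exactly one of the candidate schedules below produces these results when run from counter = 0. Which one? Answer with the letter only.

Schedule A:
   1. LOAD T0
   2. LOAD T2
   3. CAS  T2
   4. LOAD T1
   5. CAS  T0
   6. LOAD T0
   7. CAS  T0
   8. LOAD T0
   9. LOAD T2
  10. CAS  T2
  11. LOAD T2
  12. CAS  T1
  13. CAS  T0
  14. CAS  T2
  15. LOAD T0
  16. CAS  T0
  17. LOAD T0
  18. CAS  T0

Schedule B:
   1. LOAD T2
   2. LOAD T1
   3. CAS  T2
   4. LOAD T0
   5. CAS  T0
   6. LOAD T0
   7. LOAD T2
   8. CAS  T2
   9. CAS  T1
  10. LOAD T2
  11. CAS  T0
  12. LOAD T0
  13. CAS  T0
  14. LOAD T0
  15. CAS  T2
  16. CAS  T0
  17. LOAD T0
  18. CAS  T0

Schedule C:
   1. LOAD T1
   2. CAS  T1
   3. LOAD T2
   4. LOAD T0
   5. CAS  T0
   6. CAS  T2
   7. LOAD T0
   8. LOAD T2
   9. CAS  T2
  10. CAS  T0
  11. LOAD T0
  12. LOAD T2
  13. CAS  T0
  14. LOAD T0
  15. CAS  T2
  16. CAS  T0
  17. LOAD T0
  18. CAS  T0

A

Simulating candidate A:
T0 LOAD — after: cnt=0, r=0 — load
T2 LOAD — after: cnt=0, r=0 — load
T2 CAS — after: cnt=1, r=0 — ok
T1 LOAD — after: cnt=1, r=1 — load
T0 CAS — after: cnt=1, r=0 — retry
T0 LOAD — after: cnt=1, r=1 — load
T0 CAS — after: cnt=2, r=1 — ok
T0 LOAD — after: cnt=2, r=2 — load
T2 LOAD — after: cnt=2, r=2 — load
T2 CAS — after: cnt=3, r=2 — ok
T2 LOAD — after: cnt=3, r=3 — load
T1 CAS — after: cnt=3, r=1 — retry
T0 CAS — after: cnt=3, r=2 — retry
T2 CAS — after: cnt=4, r=3 — ok
T0 LOAD — after: cnt=4, r=4 — load
T0 CAS — after: cnt=5, r=4 — ok
T0 LOAD — after: cnt=5, r=5 — load
T0 CAS — after: cnt=6, r=5 — ok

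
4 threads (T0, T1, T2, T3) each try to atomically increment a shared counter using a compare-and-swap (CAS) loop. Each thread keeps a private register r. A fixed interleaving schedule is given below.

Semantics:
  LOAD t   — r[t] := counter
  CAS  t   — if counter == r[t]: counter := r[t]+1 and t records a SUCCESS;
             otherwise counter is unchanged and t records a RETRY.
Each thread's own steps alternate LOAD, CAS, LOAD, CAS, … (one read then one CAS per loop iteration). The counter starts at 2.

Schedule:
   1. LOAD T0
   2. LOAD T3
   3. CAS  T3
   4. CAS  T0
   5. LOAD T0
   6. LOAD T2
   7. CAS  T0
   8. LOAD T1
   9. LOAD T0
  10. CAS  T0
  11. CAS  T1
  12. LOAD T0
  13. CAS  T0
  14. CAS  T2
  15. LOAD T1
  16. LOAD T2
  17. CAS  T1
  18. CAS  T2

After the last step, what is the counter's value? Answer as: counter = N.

#1 T0 reads 2
#2 T3 reads 2
#3 T3 CAS(2→3) writes; counter now 3
#4 T0 CAS(2→3) fails; counter now 3
#5 T0 reads 3
#6 T2 reads 3
#7 T0 CAS(3→4) writes; counter now 4
#8 T1 reads 4
#9 T0 reads 4
#10 T0 CAS(4→5) writes; counter now 5
#11 T1 CAS(4→5) fails; counter now 5
#12 T0 reads 5
#13 T0 CAS(5→6) writes; counter now 6
#14 T2 CAS(3→4) fails; counter now 6
#15 T1 reads 6
#16 T2 reads 6
#17 T1 CAS(6→7) writes; counter now 7
#18 T2 CAS(6→7) fails; counter now 7

counter = 7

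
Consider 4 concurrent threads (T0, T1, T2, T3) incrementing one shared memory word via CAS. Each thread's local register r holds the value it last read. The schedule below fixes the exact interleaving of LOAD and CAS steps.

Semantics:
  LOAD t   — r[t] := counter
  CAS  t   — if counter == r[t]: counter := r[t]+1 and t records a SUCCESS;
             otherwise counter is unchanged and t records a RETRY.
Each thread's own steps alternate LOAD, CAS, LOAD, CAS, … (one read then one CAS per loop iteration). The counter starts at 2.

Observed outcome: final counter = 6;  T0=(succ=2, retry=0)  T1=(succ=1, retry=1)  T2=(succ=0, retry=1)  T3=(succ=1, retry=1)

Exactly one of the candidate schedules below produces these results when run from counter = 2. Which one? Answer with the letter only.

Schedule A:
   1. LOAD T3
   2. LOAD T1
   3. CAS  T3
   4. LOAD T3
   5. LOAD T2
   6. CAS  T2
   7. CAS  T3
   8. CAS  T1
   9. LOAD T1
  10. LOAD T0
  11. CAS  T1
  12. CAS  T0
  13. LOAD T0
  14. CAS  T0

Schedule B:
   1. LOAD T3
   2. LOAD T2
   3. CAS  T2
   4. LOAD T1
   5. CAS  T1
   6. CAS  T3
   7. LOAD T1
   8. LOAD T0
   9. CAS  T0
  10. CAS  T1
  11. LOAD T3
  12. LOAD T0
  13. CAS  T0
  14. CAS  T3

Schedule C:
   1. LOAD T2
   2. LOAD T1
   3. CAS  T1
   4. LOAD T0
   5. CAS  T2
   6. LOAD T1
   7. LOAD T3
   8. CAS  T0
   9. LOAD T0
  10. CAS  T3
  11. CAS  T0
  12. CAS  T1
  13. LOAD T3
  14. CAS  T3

C

Simulating candidate C:
   1) LOAD T2:  M=2  r_T2=2
   2) LOAD T1:  M=2  r_T1=2
   3) CAS  T1:  M=3  r_T1=2 ✓
   4) LOAD T0:  M=3  r_T0=3
   5) CAS  T2:  M=3  r_T2=2 ✗
   6) LOAD T1:  M=3  r_T1=3
   7) LOAD T3:  M=3  r_T3=3
   8) CAS  T0:  M=4  r_T0=3 ✓
   9) LOAD T0:  M=4  r_T0=4
  10) CAS  T3:  M=4  r_T3=3 ✗
  11) CAS  T0:  M=5  r_T0=4 ✓
  12) CAS  T1:  M=5  r_T1=3 ✗
  13) LOAD T3:  M=5  r_T3=5
  14) CAS  T3:  M=6  r_T3=5 ✓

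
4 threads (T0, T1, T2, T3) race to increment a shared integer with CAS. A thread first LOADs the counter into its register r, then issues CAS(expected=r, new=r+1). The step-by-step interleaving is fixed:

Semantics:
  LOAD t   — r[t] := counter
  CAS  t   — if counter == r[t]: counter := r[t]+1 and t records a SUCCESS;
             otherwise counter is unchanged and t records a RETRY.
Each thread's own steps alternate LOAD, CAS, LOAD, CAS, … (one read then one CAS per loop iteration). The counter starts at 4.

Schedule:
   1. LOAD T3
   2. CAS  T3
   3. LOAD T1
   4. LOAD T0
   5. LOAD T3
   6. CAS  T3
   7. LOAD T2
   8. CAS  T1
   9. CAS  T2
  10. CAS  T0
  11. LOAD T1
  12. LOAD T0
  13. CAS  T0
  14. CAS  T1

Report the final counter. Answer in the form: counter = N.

1. LOAD T3 → mem=4 r[T3]=4 [LOAD]
2. CAS T3 → mem=5 r[T3]=4 [OK]
3. LOAD T1 → mem=5 r[T1]=5 [LOAD]
4. LOAD T0 → mem=5 r[T0]=5 [LOAD]
5. LOAD T3 → mem=5 r[T3]=5 [LOAD]
6. CAS T3 → mem=6 r[T3]=5 [OK]
7. LOAD T2 → mem=6 r[T2]=6 [LOAD]
8. CAS T1 → mem=6 r[T1]=5 [RETRY]
9. CAS T2 → mem=7 r[T2]=6 [OK]
10. CAS T0 → mem=7 r[T0]=5 [RETRY]
11. LOAD T1 → mem=7 r[T1]=7 [LOAD]
12. LOAD T0 → mem=7 r[T0]=7 [LOAD]
13. CAS T0 → mem=8 r[T0]=7 [OK]
14. CAS T1 → mem=8 r[T1]=7 [RETRY]

counter = 8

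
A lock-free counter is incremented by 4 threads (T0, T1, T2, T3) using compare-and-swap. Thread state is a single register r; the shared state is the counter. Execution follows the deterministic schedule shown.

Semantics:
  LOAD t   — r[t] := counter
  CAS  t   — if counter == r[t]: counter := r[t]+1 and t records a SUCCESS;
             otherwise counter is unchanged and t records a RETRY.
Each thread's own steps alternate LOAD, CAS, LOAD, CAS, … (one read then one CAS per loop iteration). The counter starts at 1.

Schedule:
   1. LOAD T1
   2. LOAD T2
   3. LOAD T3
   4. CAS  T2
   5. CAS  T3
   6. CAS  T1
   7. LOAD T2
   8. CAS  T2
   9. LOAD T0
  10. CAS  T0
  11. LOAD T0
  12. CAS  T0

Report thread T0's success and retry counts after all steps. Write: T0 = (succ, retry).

[1] T1.load  rd  (counter 1, T1.r 1)
[2] T2.load  rd  (counter 1, T2.r 1)
[3] T3.load  rd  (counter 1, T3.r 1)
[4] T2.cas  hit  (counter 2, T2.r 1)
[5] T3.cas  miss  (counter 2, T3.r 1)
[6] T1.cas  miss  (counter 2, T1.r 1)
[7] T2.load  rd  (counter 2, T2.r 2)
[8] T2.cas  hit  (counter 3, T2.r 2)
[9] T0.load  rd  (counter 3, T0.r 3)
[10] T0.cas  hit  (counter 4, T0.r 3)
[11] T0.load  rd  (counter 4, T0.r 4)
[12] T0.cas  hit  (counter 5, T0.r 4)

T0 = (2, 0)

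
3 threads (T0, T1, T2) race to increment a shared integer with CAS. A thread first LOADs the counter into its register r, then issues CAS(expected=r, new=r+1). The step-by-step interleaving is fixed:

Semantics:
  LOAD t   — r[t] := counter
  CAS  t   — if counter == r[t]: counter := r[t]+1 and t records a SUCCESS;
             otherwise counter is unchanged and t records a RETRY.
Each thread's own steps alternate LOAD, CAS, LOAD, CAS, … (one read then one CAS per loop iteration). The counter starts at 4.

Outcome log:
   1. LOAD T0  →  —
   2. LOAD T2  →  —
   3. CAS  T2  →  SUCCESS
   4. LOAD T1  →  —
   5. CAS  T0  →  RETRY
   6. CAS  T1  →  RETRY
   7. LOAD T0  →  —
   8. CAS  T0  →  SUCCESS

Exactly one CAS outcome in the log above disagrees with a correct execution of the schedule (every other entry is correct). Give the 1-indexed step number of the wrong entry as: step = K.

step = 6

Correct run:
   1) LOAD T0:  M=4  r_T0=4
   2) LOAD T2:  M=4  r_T2=4
   3) CAS  T2:  M=5  r_T2=4 ✓
   4) LOAD T1:  M=5  r_T1=5
   5) CAS  T0:  M=5  r_T0=4 ✗
   6) CAS  T1:  M=6  r_T1=5 ✓
   7) LOAD T0:  M=6  r_T0=6
   8) CAS  T0:  M=7  r_T0=6 ✓
Mismatch at 6.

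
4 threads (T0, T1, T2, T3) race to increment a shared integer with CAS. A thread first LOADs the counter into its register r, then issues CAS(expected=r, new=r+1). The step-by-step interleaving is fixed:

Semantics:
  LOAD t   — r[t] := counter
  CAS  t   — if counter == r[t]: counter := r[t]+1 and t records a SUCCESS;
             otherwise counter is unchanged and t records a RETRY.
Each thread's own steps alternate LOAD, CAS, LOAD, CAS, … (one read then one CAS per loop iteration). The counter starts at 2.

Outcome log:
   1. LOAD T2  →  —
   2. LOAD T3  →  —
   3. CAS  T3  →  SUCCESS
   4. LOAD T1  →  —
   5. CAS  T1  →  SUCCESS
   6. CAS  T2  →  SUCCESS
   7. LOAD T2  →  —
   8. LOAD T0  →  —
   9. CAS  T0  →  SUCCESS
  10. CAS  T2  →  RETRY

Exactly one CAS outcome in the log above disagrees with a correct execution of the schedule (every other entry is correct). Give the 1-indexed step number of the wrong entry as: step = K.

Correct run:
1. LOAD T2 → mem=2 r[T2]=2 [LOAD]
2. LOAD T3 → mem=2 r[T3]=2 [LOAD]
3. CAS T3 → mem=3 r[T3]=2 [OK]
4. LOAD T1 → mem=3 r[T1]=3 [LOAD]
5. CAS T1 → mem=4 r[T1]=3 [OK]
6. CAS T2 → mem=4 r[T2]=2 [RETRY]
7. LOAD T2 → mem=4 r[T2]=4 [LOAD]
8. LOAD T0 → mem=4 r[T0]=4 [LOAD]
9. CAS T0 → mem=5 r[T0]=4 [OK]
10. CAS T2 → mem=5 r[T2]=4 [RETRY]
Flip is step 6.

step = 6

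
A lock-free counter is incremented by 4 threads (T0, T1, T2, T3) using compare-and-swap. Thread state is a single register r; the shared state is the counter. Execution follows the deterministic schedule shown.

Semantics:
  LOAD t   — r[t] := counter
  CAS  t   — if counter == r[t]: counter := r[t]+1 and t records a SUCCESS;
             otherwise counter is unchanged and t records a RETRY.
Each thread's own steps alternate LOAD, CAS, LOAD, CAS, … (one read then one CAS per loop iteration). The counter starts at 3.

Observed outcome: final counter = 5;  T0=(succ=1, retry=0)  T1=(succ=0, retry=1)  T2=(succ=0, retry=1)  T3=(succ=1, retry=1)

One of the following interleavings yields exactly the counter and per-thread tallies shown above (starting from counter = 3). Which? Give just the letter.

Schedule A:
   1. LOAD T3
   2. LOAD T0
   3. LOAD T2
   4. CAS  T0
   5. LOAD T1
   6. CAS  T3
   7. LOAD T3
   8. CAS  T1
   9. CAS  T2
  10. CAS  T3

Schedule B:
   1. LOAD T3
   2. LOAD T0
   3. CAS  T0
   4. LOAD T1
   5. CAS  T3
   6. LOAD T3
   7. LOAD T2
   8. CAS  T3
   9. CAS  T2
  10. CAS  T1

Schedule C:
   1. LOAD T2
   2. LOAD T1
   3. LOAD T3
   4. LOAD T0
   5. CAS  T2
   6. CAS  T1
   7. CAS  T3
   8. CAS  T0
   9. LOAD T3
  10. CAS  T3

B

Simulating candidate B:
#1 T3 reads 3
#2 T0 reads 3
#3 T0 CAS(3→4) writes; counter now 4
#4 T1 reads 4
#5 T3 CAS(3→4) fails; counter now 4
#6 T3 reads 4
#7 T2 reads 4
#8 T3 CAS(4→5) writes; counter now 5
#9 T2 CAS(4→5) fails; counter now 5
#10 T1 CAS(4→5) fails; counter now 5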